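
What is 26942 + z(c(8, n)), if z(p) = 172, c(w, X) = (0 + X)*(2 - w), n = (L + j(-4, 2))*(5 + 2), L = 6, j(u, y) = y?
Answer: 27114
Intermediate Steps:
n = 56 (n = (6 + 2)*(5 + 2) = 8*7 = 56)
c(w, X) = X*(2 - w)
26942 + z(c(8, n)) = 26942 + 172 = 27114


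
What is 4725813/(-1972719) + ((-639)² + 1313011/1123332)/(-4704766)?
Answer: -410806956254627791/165489649654369656 ≈ -2.4824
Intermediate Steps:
4725813/(-1972719) + ((-639)² + 1313011/1123332)/(-4704766) = 4725813*(-1/1972719) + (408321 + 1313011*(1/1123332))*(-1/4704766) = -1575271/657573 + (408321 + 187573/160476)*(-1/4704766) = -1575271/657573 + (65525908369/160476)*(-1/4704766) = -1575271/657573 - 65525908369/755002028616 = -410806956254627791/165489649654369656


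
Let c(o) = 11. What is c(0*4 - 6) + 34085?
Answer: 34096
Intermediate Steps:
c(0*4 - 6) + 34085 = 11 + 34085 = 34096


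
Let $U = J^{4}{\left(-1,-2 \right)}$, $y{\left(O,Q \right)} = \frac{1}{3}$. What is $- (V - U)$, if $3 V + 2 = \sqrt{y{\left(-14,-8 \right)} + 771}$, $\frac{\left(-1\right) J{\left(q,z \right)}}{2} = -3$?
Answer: $\frac{3890}{3} - \frac{\sqrt{6942}}{9} \approx 1287.4$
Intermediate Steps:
$J{\left(q,z \right)} = 6$ ($J{\left(q,z \right)} = \left(-2\right) \left(-3\right) = 6$)
$y{\left(O,Q \right)} = \frac{1}{3}$
$U = 1296$ ($U = 6^{4} = 1296$)
$V = - \frac{2}{3} + \frac{\sqrt{6942}}{9}$ ($V = - \frac{2}{3} + \frac{\sqrt{\frac{1}{3} + 771}}{3} = - \frac{2}{3} + \frac{\sqrt{\frac{2314}{3}}}{3} = - \frac{2}{3} + \frac{\frac{1}{3} \sqrt{6942}}{3} = - \frac{2}{3} + \frac{\sqrt{6942}}{9} \approx 8.591$)
$- (V - U) = - (\left(- \frac{2}{3} + \frac{\sqrt{6942}}{9}\right) - 1296) = - (- \frac{3890}{3} + \frac{\sqrt{6942}}{9}) = \frac{3890}{3} - \frac{\sqrt{6942}}{9}$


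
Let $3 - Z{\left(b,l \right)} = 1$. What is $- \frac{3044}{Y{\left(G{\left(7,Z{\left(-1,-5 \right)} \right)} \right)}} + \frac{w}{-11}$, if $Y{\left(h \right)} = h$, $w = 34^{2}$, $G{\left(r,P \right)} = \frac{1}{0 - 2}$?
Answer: $\frac{65812}{11} \approx 5982.9$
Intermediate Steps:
$Z{\left(b,l \right)} = 2$ ($Z{\left(b,l \right)} = 3 - 1 = 2$)
$G{\left(r,P \right)} = - \frac{1}{2}$ ($G{\left(r,P \right)} = \frac{1}{-2} = - \frac{1}{2}$)
$w = 1156$
$- \frac{3044}{Y{\left(G{\left(7,Z{\left(-1,-5 \right)} \right)} \right)}} + \frac{w}{-11} = - \frac{3044}{- \frac{1}{2}} + \frac{1156}{-11} = \left(-3044\right) \left(-2\right) + 1156 \left(- \frac{1}{11}\right) = 6088 - \frac{1156}{11} = \frac{65812}{11}$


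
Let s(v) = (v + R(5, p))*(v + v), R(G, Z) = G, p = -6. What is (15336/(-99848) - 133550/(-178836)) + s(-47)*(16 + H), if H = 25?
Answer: 25807081137259/159432294 ≈ 1.6187e+5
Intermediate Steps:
s(v) = 2*v*(5 + v) (s(v) = (v + 5)*(v + v) = (5 + v)*(2*v) = 2*v*(5 + v))
(15336/(-99848) - 133550/(-178836)) + s(-47)*(16 + H) = (15336/(-99848) - 133550/(-178836)) + (2*(-47)*(5 - 47))*(16 + 25) = (15336*(-1/99848) - 133550*(-1/178836)) + (2*(-47)*(-42))*41 = (-1917/12481 + 66775/89418) + 3948*41 = 94572067/159432294 + 161868 = 25807081137259/159432294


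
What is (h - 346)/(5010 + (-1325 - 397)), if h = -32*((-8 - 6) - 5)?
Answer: 131/1644 ≈ 0.079684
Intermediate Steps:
h = 608 (h = -32*(-14 - 5) = -32*(-19) = 608)
(h - 346)/(5010 + (-1325 - 397)) = (608 - 346)/(5010 + (-1325 - 397)) = 262/(5010 - 1722) = 262/3288 = 262*(1/3288) = 131/1644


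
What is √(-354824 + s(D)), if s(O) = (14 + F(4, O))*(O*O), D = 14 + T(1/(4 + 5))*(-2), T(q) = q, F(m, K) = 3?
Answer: 2*I*√7119838/9 ≈ 592.96*I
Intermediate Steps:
D = 124/9 (D = 14 - 2/(4 + 5) = 14 - 2/9 = 124/9 ≈ 13.778)
s(O) = 17*O² (s(O) = (14 + 3)*(O*O) = 17*O²)
√(-354824 + s(D)) = √(-354824 + 17*(124/9)²) = √(-354824 + 17*(15376/81)) = √(-354824 + 261392/81) = √(-28479352/81) = 2*I*√7119838/9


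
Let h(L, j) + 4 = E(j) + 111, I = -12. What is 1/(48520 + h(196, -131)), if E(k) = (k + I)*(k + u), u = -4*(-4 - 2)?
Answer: 1/63928 ≈ 1.5643e-5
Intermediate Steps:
u = 24 (u = -4*(-6) = 24)
E(k) = (-12 + k)*(24 + k) (E(k) = (k - 12)*(k + 24) = (-12 + k)*(24 + k))
h(L, j) = -181 + j² + 12*j (h(L, j) = -4 + ((-288 + j² + 12*j) + 111) = -4 + (-177 + j² + 12*j) = -181 + j² + 12*j)
1/(48520 + h(196, -131)) = 1/(48520 + (-181 + (-131)² + 12*(-131))) = 1/(48520 + (-181 + 17161 - 1572)) = 1/(48520 + 15408) = 1/63928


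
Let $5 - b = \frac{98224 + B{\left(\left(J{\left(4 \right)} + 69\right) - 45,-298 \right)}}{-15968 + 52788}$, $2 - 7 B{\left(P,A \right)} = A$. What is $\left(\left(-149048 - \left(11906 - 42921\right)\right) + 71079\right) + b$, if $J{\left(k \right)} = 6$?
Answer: $- \frac{3025330782}{64435} \approx -46952.0$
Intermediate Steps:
$B{\left(P,A \right)} = \frac{2}{7} - \frac{A}{7}$
$b = \frac{150208}{64435}$ ($b = 5 - \frac{98224 + \left(\frac{2}{7} - - \frac{298}{7}\right)}{-15968 + 52788} = 5 - \frac{98224 + \left(\frac{2}{7} + \frac{298}{7}\right)}{36820} = 5 - \left(98224 + \frac{300}{7}\right) \frac{1}{36820} = 5 - \frac{687868}{7} \cdot \frac{1}{36820} = 5 - \frac{171967}{64435} = \frac{150208}{64435} \approx 2.3312$)
$\left(\left(-149048 - \left(11906 - 42921\right)\right) + 71079\right) + b = \left(\left(-149048 - \left(11906 - 42921\right)\right) + 71079\right) + \frac{150208}{64435} = \left(\left(-149048 - -31015\right) + 71079\right) + \frac{150208}{64435} = \left(\left(-149048 + 31015\right) + 71079\right) + \frac{150208}{64435} = \left(-118033 + 71079\right) + \frac{150208}{64435} = -46954 + \frac{150208}{64435} = - \frac{3025330782}{64435}$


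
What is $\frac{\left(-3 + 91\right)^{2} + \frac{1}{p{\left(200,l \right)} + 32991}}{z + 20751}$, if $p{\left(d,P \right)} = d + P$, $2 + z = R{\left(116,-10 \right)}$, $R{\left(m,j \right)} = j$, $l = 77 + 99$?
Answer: $\frac{258394049}{691998213} \approx 0.3734$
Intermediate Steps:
$l = 176$
$z = -12$ ($z = -2 - 10 = -12$)
$p{\left(d,P \right)} = P + d$
$\frac{\left(-3 + 91\right)^{2} + \frac{1}{p{\left(200,l \right)} + 32991}}{z + 20751} = \frac{\left(-3 + 91\right)^{2} + \frac{1}{\left(176 + 200\right) + 32991}}{-12 + 20751} = \frac{88^{2} + \frac{1}{376 + 32991}}{20739} = \left(7744 + \frac{1}{33367}\right) \frac{1}{20739} = \frac{258394049}{33367} \cdot \frac{1}{20739} = \frac{258394049}{691998213}$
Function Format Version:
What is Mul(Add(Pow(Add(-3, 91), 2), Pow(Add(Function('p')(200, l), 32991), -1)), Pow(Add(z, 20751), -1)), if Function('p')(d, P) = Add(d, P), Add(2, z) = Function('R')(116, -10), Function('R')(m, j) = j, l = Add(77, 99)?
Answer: Rational(258394049, 691998213) ≈ 0.37340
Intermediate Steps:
l = 176
z = -12 (z = Add(-2, -10) = -12)
Function('p')(d, P) = Add(P, d)
Mul(Add(Pow(Add(-3, 91), 2), Pow(Add(Function('p')(200, l), 32991), -1)), Pow(Add(z, 20751), -1)) = Mul(Add(Pow(Add(-3, 91), 2), Pow(Add(Add(176, 200), 32991), -1)), Pow(Add(-12, 20751), -1)) = Mul(Add(Pow(88, 2), Pow(Add(376, 32991), -1)), Pow(20739, -1)) = Mul(Add(7744, Pow(33367, -1)), Rational(1, 20739)) = Mul(Add(7744, Rational(1, 33367)), Rational(1, 20739)) = Mul(Rational(258394049, 33367), Rational(1, 20739)) = Rational(258394049, 691998213)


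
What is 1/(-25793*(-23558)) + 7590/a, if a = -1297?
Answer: -4611923038163/788098047718 ≈ -5.8520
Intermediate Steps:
1/(-25793*(-23558)) + 7590/a = 1/(-25793*(-23558)) + 7590/(-1297) = -1/25793*(-1/23558) + 7590*(-1/1297) = 1/607631494 - 7590/1297 = -4611923038163/788098047718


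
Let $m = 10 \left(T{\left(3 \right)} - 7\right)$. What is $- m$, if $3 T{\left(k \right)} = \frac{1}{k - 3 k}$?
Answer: $\frac{635}{9} \approx 70.556$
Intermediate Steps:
$T{\left(k \right)} = - \frac{1}{6 k}$ ($T{\left(k \right)} = \frac{1}{3 \left(k - 3 k\right)} = \frac{1}{3 \left(- 2 k\right)} = \frac{\left(- \frac{1}{2}\right) \frac{1}{k}}{3} = - \frac{1}{6 k}$)
$m = - \frac{635}{9}$ ($m = 10 \left(- \frac{1}{6 \cdot 3} - 7\right) = 10 \left(\left(- \frac{1}{6}\right) \frac{1}{3} - 7\right) = 10 \left(- \frac{1}{18} - 7\right) = 10 \left(- \frac{127}{18}\right) = - \frac{635}{9} \approx -70.556$)
$- m = \left(-1\right) \left(- \frac{635}{9}\right) = \frac{635}{9}$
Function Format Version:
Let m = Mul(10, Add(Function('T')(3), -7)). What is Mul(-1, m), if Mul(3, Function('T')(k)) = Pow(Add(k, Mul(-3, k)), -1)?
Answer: Rational(635, 9) ≈ 70.556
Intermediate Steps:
Function('T')(k) = Mul(Rational(-1, 6), Pow(k, -1)) (Function('T')(k) = Mul(Rational(1, 3), Pow(Add(k, Mul(-3, k)), -1)) = Mul(Rational(1, 3), Pow(Mul(-2, k), -1)) = Mul(Rational(1, 3), Mul(Rational(-1, 2), Pow(k, -1))) = Mul(Rational(-1, 6), Pow(k, -1)))
m = Rational(-635, 9) (m = Mul(10, Add(Mul(Rational(-1, 6), Pow(3, -1)), -7)) = Mul(10, Add(Mul(Rational(-1, 6), Rational(1, 3)), -7)) = Mul(10, Add(Rational(-1, 18), -7)) = Mul(10, Rational(-127, 18)) = Rational(-635, 9) ≈ -70.556)
Mul(-1, m) = Mul(-1, Rational(-635, 9)) = Rational(635, 9)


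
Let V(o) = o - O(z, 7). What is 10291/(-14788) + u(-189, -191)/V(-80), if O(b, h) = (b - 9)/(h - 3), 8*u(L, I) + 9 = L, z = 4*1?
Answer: -197517/517580 ≈ -0.38162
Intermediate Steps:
z = 4
u(L, I) = -9/8 + L/8
O(b, h) = (-9 + b)/(-3 + h)
V(o) = 5/4 + o (V(o) = o - (-9 + 4)/(-3 + 7) = o - (-5)/4 = o - 1*(-5/4) = o + 5/4 = 5/4 + o)
10291/(-14788) + u(-189, -191)/V(-80) = 10291/(-14788) + (-9/8 + (⅛)*(-189))/(5/4 - 80) = 10291*(-1/14788) + (-9/8 - 189/8)/(-315/4) = -10291/14788 - 99/4*(-4/315) = -10291/14788 + 11/35 = -197517/517580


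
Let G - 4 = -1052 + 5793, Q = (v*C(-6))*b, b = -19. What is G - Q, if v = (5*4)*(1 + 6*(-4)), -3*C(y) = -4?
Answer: -20725/3 ≈ -6908.3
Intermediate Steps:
C(y) = 4/3 (C(y) = -⅓*(-4) = 4/3)
v = -460 (v = 20*(1 - 24) = 20*(-23) = -460)
Q = 34960/3 (Q = -460*4/3*(-19) = -1840/3*(-19) = 34960/3 ≈ 11653.)
G = 4745 (G = 4 + (-1052 + 5793) = 4 + 4741 = 4745)
G - Q = 4745 - 1*34960/3 = 4745 - 34960/3 = -20725/3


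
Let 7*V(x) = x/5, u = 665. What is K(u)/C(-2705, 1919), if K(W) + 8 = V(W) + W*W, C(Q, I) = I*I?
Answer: 442236/3682561 ≈ 0.12009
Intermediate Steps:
C(Q, I) = I²
V(x) = x/35 (V(x) = (x/5)/7 = x/35)
K(W) = -8 + W² + W/35 (K(W) = -8 + (W/35 + W*W) = -8 + (W/35 + W²) = -8 + (W² + W/35) = -8 + W² + W/35)
K(u)/C(-2705, 1919) = (-8 + 665² + (1/35)*665)/(1919²) = (-8 + 442225 + 19)/3682561 = 442236*(1/3682561) = 442236/3682561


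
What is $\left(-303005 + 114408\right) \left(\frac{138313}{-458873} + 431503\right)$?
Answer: $- \frac{37343137255398182}{458873} \approx -8.138 \cdot 10^{10}$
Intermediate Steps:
$\left(-303005 + 114408\right) \left(\frac{138313}{-458873} + 431503\right) = - 188597 \left(138313 \left(- \frac{1}{458873}\right) + 431503\right) = - 188597 \left(- \frac{138313}{458873} + 431503\right) = \left(-188597\right) \frac{198004937806}{458873} = - \frac{37343137255398182}{458873}$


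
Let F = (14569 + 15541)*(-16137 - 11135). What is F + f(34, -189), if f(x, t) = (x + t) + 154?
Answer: -821159921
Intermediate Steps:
f(x, t) = 154 + t + x (f(x, t) = (t + x) + 154 = 154 + t + x)
F = -821159920 (F = 30110*(-27272) = -821159920)
F + f(34, -189) = -821159920 + (154 - 189 + 34) = -821159920 - 1 = -821159921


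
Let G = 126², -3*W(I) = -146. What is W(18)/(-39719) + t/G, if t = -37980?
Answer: -41925007/17516079 ≈ -2.3935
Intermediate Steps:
W(I) = 146/3 (W(I) = -⅓*(-146) = 146/3)
G = 15876
W(18)/(-39719) + t/G = (146/3)/(-39719) - 37980/15876 = (146/3)*(-1/39719) - 37980*1/15876 = -146/119157 - 1055/441 = -41925007/17516079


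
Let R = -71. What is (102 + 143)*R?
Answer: -17395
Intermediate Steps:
(102 + 143)*R = (102 + 143)*(-71) = 245*(-71) = -17395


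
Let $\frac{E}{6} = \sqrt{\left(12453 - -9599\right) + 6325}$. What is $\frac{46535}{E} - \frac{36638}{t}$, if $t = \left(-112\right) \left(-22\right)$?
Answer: $- \frac{2617}{176} + \frac{46535 \sqrt{3153}}{56754} \approx 31.172$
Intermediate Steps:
$E = 18 \sqrt{3153}$ ($E = 6 \sqrt{\left(12453 - -9599\right) + 6325} = 6 \sqrt{\left(12453 + 9599\right) + 6325} = 6 \sqrt{22052 + 6325} = 6 \sqrt{28377} = 6 \cdot 3 \sqrt{3153} = 18 \sqrt{3153} \approx 1010.7$)
$t = 2464$
$\frac{46535}{E} - \frac{36638}{t} = \frac{46535}{18 \sqrt{3153}} - \frac{36638}{2464} = 46535 \frac{\sqrt{3153}}{56754} - \frac{2617}{176} = \frac{46535 \sqrt{3153}}{56754} - \frac{2617}{176} = - \frac{2617}{176} + \frac{46535 \sqrt{3153}}{56754}$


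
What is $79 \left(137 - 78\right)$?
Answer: $4661$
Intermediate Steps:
$79 \left(137 - 78\right) = 79 \cdot 59 = 4661$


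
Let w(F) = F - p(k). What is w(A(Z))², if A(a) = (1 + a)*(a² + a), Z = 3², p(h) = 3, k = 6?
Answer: 804609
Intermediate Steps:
Z = 9
A(a) = (1 + a)*(a + a²)
w(F) = -3 + F (w(F) = F - 1*3 = F - 3 = -3 + F)
w(A(Z))² = (-3 + 9*(1 + 9² + 2*9))² = (-3 + 9*(1 + 81 + 18))² = (-3 + 9*100)² = (-3 + 900)² = 897² = 804609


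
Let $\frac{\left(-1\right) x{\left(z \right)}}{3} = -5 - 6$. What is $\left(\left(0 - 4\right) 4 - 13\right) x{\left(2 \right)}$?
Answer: $-957$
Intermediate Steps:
$x{\left(z \right)} = 33$ ($x{\left(z \right)} = - 3 \left(-5 - 6\right) = \left(-3\right) \left(-11\right) = 33$)
$\left(\left(0 - 4\right) 4 - 13\right) x{\left(2 \right)} = \left(\left(0 - 4\right) 4 - 13\right) 33 = \left(\left(-4\right) 4 - 13\right) 33 = \left(-16 - 13\right) 33 = \left(-29\right) 33 = -957$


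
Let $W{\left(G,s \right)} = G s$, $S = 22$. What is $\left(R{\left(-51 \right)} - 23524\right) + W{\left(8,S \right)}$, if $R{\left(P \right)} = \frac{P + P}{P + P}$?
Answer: $-23347$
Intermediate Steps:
$R{\left(P \right)} = 1$ ($R{\left(P \right)} = \frac{2 P}{2 P} = 2 P \frac{1}{2 P} = 1$)
$\left(R{\left(-51 \right)} - 23524\right) + W{\left(8,S \right)} = \left(1 - 23524\right) + 8 \cdot 22 = -23523 + 176 = -23347$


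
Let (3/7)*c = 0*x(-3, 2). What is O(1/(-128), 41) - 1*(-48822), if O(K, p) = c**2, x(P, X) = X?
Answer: 48822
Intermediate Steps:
c = 0 (c = 7*(0*2)/3 = (7/3)*0 = 0)
O(K, p) = 0 (O(K, p) = 0**2 = 0)
O(1/(-128), 41) - 1*(-48822) = 0 - 1*(-48822) = 0 + 48822 = 48822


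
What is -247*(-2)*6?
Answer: 2964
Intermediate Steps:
-247*(-2)*6 = -13*(-38)*6 = 494*6 = 2964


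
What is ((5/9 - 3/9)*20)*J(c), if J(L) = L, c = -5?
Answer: -200/9 ≈ -22.222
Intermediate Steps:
((5/9 - 3/9)*20)*J(c) = ((5/9 - 3/9)*20)*(-5) = ((5*(⅑) - 3*⅑)*20)*(-5) = ((5/9 - ⅓)*20)*(-5) = ((2/9)*20)*(-5) = (40/9)*(-5) = -200/9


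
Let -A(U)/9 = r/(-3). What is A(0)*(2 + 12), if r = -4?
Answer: -168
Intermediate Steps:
A(U) = -12 (A(U) = -(-36)/(-3) = -(-36)*(-1)/3 = -9*4/3 = -12)
A(0)*(2 + 12) = -12*(2 + 12) = -12*14 = -168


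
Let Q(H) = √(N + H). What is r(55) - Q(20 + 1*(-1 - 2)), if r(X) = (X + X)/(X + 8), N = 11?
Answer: 110/63 - 2*√7 ≈ -3.5455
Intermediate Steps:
r(X) = 2*X/(8 + X) (r(X) = (2*X)/(8 + X) = 2*X/(8 + X))
Q(H) = √(11 + H)
r(55) - Q(20 + 1*(-1 - 2)) = 2*55/(8 + 55) - √(11 + (20 + 1*(-1 - 2))) = 2*55/63 - √(11 + (20 + 1*(-3))) = 2*55*(1/63) - √(11 + (20 - 3)) = 110/63 - √(11 + 17) = 110/63 - √28 = 110/63 - 2*√7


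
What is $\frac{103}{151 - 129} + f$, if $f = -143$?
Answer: $- \frac{3043}{22} \approx -138.32$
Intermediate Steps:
$\frac{103}{151 - 129} + f = \frac{103}{151 - 129} - 143 = \frac{103}{22} - 143 = - \frac{3043}{22}$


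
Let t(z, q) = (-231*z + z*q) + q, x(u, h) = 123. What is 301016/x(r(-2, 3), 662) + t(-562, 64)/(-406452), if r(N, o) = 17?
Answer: 20389500553/8332266 ≈ 2447.1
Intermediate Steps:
t(z, q) = q - 231*z + q*z (t(z, q) = (-231*z + q*z) + q = q - 231*z + q*z)
301016/x(r(-2, 3), 662) + t(-562, 64)/(-406452) = 301016/123 + (64 - 231*(-562) + 64*(-562))/(-406452) = 301016*(1/123) + (64 + 129822 - 35968)*(-1/406452) = 301016/123 + 93918*(-1/406452) = 301016/123 - 15653/67742 = 20389500553/8332266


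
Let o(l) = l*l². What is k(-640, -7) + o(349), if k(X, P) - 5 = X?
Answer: 42507914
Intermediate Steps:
k(X, P) = 5 + X
o(l) = l³
k(-640, -7) + o(349) = (5 - 640) + 349³ = -635 + 42508549 = 42507914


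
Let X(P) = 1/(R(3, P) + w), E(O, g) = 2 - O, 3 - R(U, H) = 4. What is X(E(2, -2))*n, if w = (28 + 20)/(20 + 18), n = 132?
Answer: 2508/5 ≈ 501.60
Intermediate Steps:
R(U, H) = -1 (R(U, H) = 3 - 1*4 = 3 - 4 = -1)
w = 24/19 (w = 48/38 = 48*(1/38) = 24/19 ≈ 1.2632)
X(P) = 19/5 (X(P) = 1/(-1 + 24/19) = 1/(5/19) = 19/5)
X(E(2, -2))*n = (19/5)*132 = 2508/5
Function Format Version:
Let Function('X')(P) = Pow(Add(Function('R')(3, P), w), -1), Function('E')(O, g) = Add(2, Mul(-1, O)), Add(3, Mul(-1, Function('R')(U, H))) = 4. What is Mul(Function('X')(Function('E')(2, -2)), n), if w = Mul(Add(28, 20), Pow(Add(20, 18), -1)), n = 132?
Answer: Rational(2508, 5) ≈ 501.60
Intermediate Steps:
Function('R')(U, H) = -1 (Function('R')(U, H) = Add(3, Mul(-1, 4)) = Add(3, -4) = -1)
w = Rational(24, 19) (w = Mul(48, Pow(38, -1)) = Mul(48, Rational(1, 38)) = Rational(24, 19) ≈ 1.2632)
Function('X')(P) = Rational(19, 5) (Function('X')(P) = Pow(Add(-1, Rational(24, 19)), -1) = Pow(Rational(5, 19), -1) = Rational(19, 5))
Mul(Function('X')(Function('E')(2, -2)), n) = Mul(Rational(19, 5), 132) = Rational(2508, 5)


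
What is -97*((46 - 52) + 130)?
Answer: -12028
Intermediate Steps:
-97*((46 - 52) + 130) = -97*(-6 + 130) = -97*124 = -12028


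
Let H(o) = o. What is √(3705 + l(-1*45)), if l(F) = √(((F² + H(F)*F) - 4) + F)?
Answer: √(3705 + √4001) ≈ 61.386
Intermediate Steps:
l(F) = √(-4 + F + 2*F²) (l(F) = √(((F² + F*F) - 4) + F) = √(((F² + F²) - 4) + F) = √((2*F² - 4) + F) = √((-4 + 2*F²) + F) = √(-4 + F + 2*F²))
√(3705 + l(-1*45)) = √(3705 + √(-4 - 1*45 + 2*(-1*45)²)) = √(3705 + √(-4 - 45 + 2*(-45)²)) = √(3705 + √(-4 - 45 + 2*2025)) = √(3705 + √(-4 - 45 + 4050)) = √(3705 + √4001)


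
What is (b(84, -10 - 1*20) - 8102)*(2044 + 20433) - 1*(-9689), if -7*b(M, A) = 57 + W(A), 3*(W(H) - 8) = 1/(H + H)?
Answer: -32815379189/180 ≈ -1.8231e+8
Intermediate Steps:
W(H) = 8 + 1/(6*H) (W(H) = 8 + 1/(3*(H + H)) = 8 + 1/(3*((2*H))) = 8 + (1/(2*H))/3 = 8 + 1/(6*H))
b(M, A) = -65/7 - 1/(42*A) (b(M, A) = -(57 + (8 + 1/(6*A)))/7 = -(65 + 1/(6*A))/7 = -65/7 - 1/(42*A))
(b(84, -10 - 1*20) - 8102)*(2044 + 20433) - 1*(-9689) = ((-1 - 390*(-10 - 1*20))/(42*(-10 - 1*20)) - 8102)*(2044 + 20433) - 1*(-9689) = ((-1 - 390*(-10 - 20))/(42*(-10 - 20)) - 8102)*22477 + 9689 = ((1/42)*(-1 - 390*(-30))/(-30) - 8102)*22477 + 9689 = ((1/42)*(-1/30)*(-1 + 11700) - 8102)*22477 + 9689 = ((1/42)*(-1/30)*11699 - 8102)*22477 + 9689 = (-11699/1260 - 8102)*22477 + 9689 = -10220219/1260*22477 + 9689 = -32817123209/180 + 9689 = -32815379189/180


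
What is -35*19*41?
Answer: -27265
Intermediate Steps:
-35*19*41 = -665*41 = -27265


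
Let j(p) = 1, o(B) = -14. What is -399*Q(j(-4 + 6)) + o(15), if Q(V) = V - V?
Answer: -14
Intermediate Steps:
Q(V) = 0
-399*Q(j(-4 + 6)) + o(15) = -399*0 - 14 = 0 - 14 = -14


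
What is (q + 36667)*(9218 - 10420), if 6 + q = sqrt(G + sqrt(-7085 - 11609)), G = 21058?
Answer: -44066522 - 1202*sqrt(21058 + I*sqrt(18694)) ≈ -4.4241e+7 - 566.26*I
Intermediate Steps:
q = -6 + sqrt(21058 + I*sqrt(18694)) (q = -6 + sqrt(21058 + sqrt(-7085 - 11609)) = -6 + sqrt(21058 + sqrt(-18694)) = -6 + sqrt(21058 + I*sqrt(18694)) ≈ 139.11 + 0.4711*I)
(q + 36667)*(9218 - 10420) = ((-6 + sqrt(21058 + I*sqrt(18694))) + 36667)*(9218 - 10420) = (36661 + sqrt(21058 + I*sqrt(18694)))*(-1202) = -44066522 - 1202*sqrt(21058 + I*sqrt(18694))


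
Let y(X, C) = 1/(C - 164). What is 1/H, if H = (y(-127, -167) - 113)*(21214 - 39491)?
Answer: 331/683632908 ≈ 4.8418e-7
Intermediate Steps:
y(X, C) = 1/(-164 + C)
H = 683632908/331 (H = (1/(-164 - 167) - 113)*(21214 - 39491) = (1/(-331) - 113)*(-18277) = (-1/331 - 113)*(-18277) = -37404/331*(-18277) = 683632908/331 ≈ 2.0654e+6)
1/H = 1/(683632908/331) = 331/683632908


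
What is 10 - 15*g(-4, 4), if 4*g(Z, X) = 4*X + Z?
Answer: -35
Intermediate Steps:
g(Z, X) = X + Z/4 (g(Z, X) = (4*X + Z)/4 = (Z + 4*X)/4 = X + Z/4)
10 - 15*g(-4, 4) = 10 - 15*(4 + (¼)*(-4)) = 10 - 15*(4 - 1) = 10 - 15*3 = 10 - 45 = -35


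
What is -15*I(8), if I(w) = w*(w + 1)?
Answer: -1080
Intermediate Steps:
I(w) = w*(1 + w)
-15*I(8) = -120*(1 + 8) = -120*9 = -15*72 = -1080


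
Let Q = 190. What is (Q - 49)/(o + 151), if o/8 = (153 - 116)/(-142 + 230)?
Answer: 517/566 ≈ 0.91343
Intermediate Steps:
o = 37/11 (o = 8*((153 - 116)/(-142 + 230)) = 8*(37/88) = 37/11 ≈ 3.3636)
(Q - 49)/(o + 151) = (190 - 49)/(37/11 + 151) = 141/(1698/11) = 141*(11/1698) = 517/566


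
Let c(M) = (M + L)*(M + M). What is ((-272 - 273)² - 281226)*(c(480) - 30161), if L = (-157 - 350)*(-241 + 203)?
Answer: 299011858201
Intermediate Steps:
L = 19266 (L = -507*(-38) = 19266)
c(M) = 2*M*(19266 + M) (c(M) = (M + 19266)*(M + M) = (19266 + M)*(2*M) = 2*M*(19266 + M))
((-272 - 273)² - 281226)*(c(480) - 30161) = ((-272 - 273)² - 281226)*(2*480*(19266 + 480) - 30161) = ((-545)² - 281226)*(2*480*19746 - 30161) = (297025 - 281226)*(18956160 - 30161) = 15799*18925999 = 299011858201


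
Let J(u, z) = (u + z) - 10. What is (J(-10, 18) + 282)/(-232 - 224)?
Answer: -35/57 ≈ -0.61403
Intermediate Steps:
J(u, z) = -10 + u + z
(J(-10, 18) + 282)/(-232 - 224) = ((-10 - 10 + 18) + 282)/(-232 - 224) = (-2 + 282)/(-456) = 280*(-1/456) = -35/57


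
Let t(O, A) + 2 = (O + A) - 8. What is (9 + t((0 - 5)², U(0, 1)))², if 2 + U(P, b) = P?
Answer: 484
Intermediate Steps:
U(P, b) = -2 + P
t(O, A) = -10 + A + O (t(O, A) = -2 + ((O + A) - 8) = -2 + ((A + O) - 8) = -2 + (-8 + A + O) = -10 + A + O)
(9 + t((0 - 5)², U(0, 1)))² = (9 + (-10 + (-2 + 0) + (0 - 5)²))² = (9 + (-10 - 2 + (-5)²))² = (9 + (-10 - 2 + 25))² = (9 + 13)² = 22² = 484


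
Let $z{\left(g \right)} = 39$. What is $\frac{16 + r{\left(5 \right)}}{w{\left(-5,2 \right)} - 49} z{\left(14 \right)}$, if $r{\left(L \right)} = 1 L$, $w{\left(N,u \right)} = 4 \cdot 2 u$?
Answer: $- \frac{273}{11} \approx -24.818$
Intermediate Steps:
$w{\left(N,u \right)} = 8 u$
$r{\left(L \right)} = L$
$\frac{16 + r{\left(5 \right)}}{w{\left(-5,2 \right)} - 49} z{\left(14 \right)} = \frac{16 + 5}{8 \cdot 2 - 49} \cdot 39 = \frac{21}{16 - 49} \cdot 39 = \frac{21}{-33} \cdot 39 = 21 \left(- \frac{1}{33}\right) 39 = \left(- \frac{7}{11}\right) 39 = - \frac{273}{11}$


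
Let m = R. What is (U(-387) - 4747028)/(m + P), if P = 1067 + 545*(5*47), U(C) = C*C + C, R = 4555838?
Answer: -2298823/2342490 ≈ -0.98136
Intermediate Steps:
m = 4555838
U(C) = C + C² (U(C) = C² + C = C + C²)
P = 129142 (P = 1067 + 545*235 = 1067 + 128075 = 129142)
(U(-387) - 4747028)/(m + P) = (-387*(1 - 387) - 4747028)/(4555838 + 129142) = (-387*(-386) - 4747028)/4684980 = (149382 - 4747028)*(1/4684980) = -4597646*1/4684980 = -2298823/2342490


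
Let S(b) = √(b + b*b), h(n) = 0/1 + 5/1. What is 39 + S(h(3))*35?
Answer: 39 + 35*√30 ≈ 230.70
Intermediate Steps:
h(n) = 5 (h(n) = 0*1 + 5*1 = 0 + 5 = 5)
S(b) = √(b + b²)
39 + S(h(3))*35 = 39 + √(5*(1 + 5))*35 = 39 + √(5*6)*35 = 39 + √30*35 = 39 + 35*√30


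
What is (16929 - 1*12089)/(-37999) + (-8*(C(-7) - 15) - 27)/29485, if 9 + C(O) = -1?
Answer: -136133573/1120400515 ≈ -0.12150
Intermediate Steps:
C(O) = -10 (C(O) = -9 - 1 = -10)
(16929 - 1*12089)/(-37999) + (-8*(C(-7) - 15) - 27)/29485 = (16929 - 1*12089)/(-37999) + (-8*(-10 - 15) - 27)/29485 = (16929 - 12089)*(-1/37999) + (-8*(-25) - 27)*(1/29485) = 4840*(-1/37999) + (200 - 27)*(1/29485) = -4840/37999 + 173*(1/29485) = -4840/37999 + 173/29485 = -136133573/1120400515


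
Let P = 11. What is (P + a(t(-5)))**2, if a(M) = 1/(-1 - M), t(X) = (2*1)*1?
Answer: 1024/9 ≈ 113.78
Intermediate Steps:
t(X) = 2 (t(X) = 2*1 = 2)
(P + a(t(-5)))**2 = (11 - 1/(1 + 2))**2 = (11 - 1/3)**2 = (32/3)**2 = 1024/9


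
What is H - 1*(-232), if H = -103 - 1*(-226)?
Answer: 355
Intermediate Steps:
H = 123 (H = -103 + 226 = 123)
H - 1*(-232) = 123 - 1*(-232) = 123 + 232 = 355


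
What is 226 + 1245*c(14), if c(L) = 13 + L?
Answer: 33841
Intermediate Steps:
226 + 1245*c(14) = 226 + 1245*(13 + 14) = 226 + 1245*27 = 226 + 33615 = 33841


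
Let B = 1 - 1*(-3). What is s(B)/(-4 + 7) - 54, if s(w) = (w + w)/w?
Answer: -160/3 ≈ -53.333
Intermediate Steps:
B = 4 (B = 1 + 3 = 4)
s(w) = 2 (s(w) = (2*w)/w = 2)
s(B)/(-4 + 7) - 54 = 2/(-4 + 7) - 54 = 2/3 - 54 = 2*(⅓) - 54 = ⅔ - 54 = -160/3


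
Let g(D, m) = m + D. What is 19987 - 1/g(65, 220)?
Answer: 5696294/285 ≈ 19987.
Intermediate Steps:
g(D, m) = D + m
19987 - 1/g(65, 220) = 19987 - 1/(65 + 220) = 19987 - 1/285 = 5696294/285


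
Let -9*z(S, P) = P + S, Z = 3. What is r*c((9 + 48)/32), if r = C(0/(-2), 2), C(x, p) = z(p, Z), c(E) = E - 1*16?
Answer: 2275/288 ≈ 7.8993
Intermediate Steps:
c(E) = -16 + E (c(E) = E - 16 = -16 + E)
z(S, P) = -P/9 - S/9 (z(S, P) = -(P + S)/9 = -P/9 - S/9)
C(x, p) = -⅓ - p/9 (C(x, p) = -⅑*3 - p/9 = -⅓ - p/9)
r = -5/9 (r = -⅓ - ⅑*2 = -⅓ - 2/9 = -5/9 ≈ -0.55556)
r*c((9 + 48)/32) = -5*(-16 + (9 + 48)/32)/9 = -5*(-16 + 57*(1/32))/9 = -5*(-16 + 57/32)/9 = -5/9*(-455/32) = 2275/288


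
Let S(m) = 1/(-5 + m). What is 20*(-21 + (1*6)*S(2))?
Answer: -460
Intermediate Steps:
20*(-21 + (1*6)*S(2)) = 20*(-21 + (1*6)/(-5 + 2)) = 20*(-21 + 6/(-3)) = 20*(-21 + 6*(-1/3)) = 20*(-21 - 2) = 20*(-23) = -460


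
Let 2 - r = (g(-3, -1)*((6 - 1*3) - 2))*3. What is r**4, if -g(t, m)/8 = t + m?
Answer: 78074896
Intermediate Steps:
g(t, m) = -8*m - 8*t (g(t, m) = -8*(t + m) = -8*(m + t) = -8*m - 8*t)
r = -94 (r = 2 - (-8*(-1) - 8*(-3))*((6 - 1*3) - 2)*3 = 2 - (8 + 24)*((6 - 3) - 2)*3 = 2 - 32*(3 - 2)*3 = 2 - 32*1*3 = 2 - 32*3 = 2 - 1*96 = 2 - 96 = -94)
r**4 = (-94)**4 = 78074896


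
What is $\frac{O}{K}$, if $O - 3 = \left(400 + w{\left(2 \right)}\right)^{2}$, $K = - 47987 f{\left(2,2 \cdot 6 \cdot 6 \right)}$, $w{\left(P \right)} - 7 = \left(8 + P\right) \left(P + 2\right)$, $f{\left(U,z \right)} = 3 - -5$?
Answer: $- \frac{49953}{95974} \approx -0.52048$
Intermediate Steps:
$f{\left(U,z \right)} = 8$ ($f{\left(U,z \right)} = 3 + 5 = 8$)
$w{\left(P \right)} = 7 + \left(2 + P\right) \left(8 + P\right)$ ($w{\left(P \right)} = 7 + \left(8 + P\right) \left(P + 2\right) = 7 + \left(8 + P\right) \left(2 + P\right) = 7 + \left(2 + P\right) \left(8 + P\right)$)
$K = -383896$ ($K = \left(-47987\right) 8 = -383896$)
$O = 199812$ ($O = 3 + \left(400 + \left(23 + 2^{2} + 10 \cdot 2\right)\right)^{2} = 3 + \left(400 + \left(23 + 4 + 20\right)\right)^{2} = 3 + \left(400 + 47\right)^{2} = 3 + 447^{2} = 3 + 199809 = 199812$)
$\frac{O}{K} = \frac{199812}{-383896} = 199812 \left(- \frac{1}{383896}\right) = - \frac{49953}{95974}$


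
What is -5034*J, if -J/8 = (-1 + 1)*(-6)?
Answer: 0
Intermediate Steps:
J = 0 (J = -8*(-1 + 1)*(-6) = -0*(-6) = -8*0 = 0)
-5034*J = -5034*0 = 0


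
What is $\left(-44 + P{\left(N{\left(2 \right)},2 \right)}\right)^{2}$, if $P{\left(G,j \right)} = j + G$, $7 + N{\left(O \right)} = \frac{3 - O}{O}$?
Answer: $\frac{9409}{4} \approx 2352.3$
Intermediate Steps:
$N{\left(O \right)} = -7 + \frac{3 - O}{O}$
$P{\left(G,j \right)} = G + j$
$\left(-44 + P{\left(N{\left(2 \right)},2 \right)}\right)^{2} = \left(-44 + \left(\left(-8 + \frac{3}{2}\right) + 2\right)\right)^{2} = \left(-44 + \left(- \frac{13}{2} + 2\right)\right)^{2} = \left(-44 - \frac{9}{2}\right)^{2} = \left(- \frac{97}{2}\right)^{2} = \frac{9409}{4}$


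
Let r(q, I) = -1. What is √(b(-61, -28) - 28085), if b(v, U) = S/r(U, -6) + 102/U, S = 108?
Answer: I*√5526542/14 ≈ 167.92*I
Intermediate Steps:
b(v, U) = -108 + 102/U (b(v, U) = 108/(-1) + 102/U = 108*(-1) + 102/U = -108 + 102/U)
√(b(-61, -28) - 28085) = √((-108 + 102/(-28)) - 28085) = √((-108 + 102*(-1/28)) - 28085) = √((-108 - 51/14) - 28085) = √(-1563/14 - 28085) = √(-394753/14) = I*√5526542/14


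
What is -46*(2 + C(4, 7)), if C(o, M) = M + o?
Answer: -598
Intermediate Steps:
-46*(2 + C(4, 7)) = -46*(2 + (7 + 4)) = -46*(2 + 11) = -46*13 = -598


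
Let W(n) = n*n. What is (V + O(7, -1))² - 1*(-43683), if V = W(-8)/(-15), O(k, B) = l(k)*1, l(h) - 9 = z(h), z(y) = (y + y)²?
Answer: 18894796/225 ≈ 83977.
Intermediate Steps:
W(n) = n²
z(y) = 4*y² (z(y) = (2*y)² = 4*y²)
l(h) = 9 + 4*h²
O(k, B) = 9 + 4*k² (O(k, B) = (9 + 4*k²)*1 = 9 + 4*k²)
V = -64/15 (V = (-8)²/(-15) = 64*(-1/15) = -64/15 ≈ -4.2667)
(V + O(7, -1))² - 1*(-43683) = (-64/15 + (9 + 4*7²))² - 1*(-43683) = (-64/15 + (9 + 4*49))² + 43683 = (-64/15 + (9 + 196))² + 43683 = (-64/15 + 205)² + 43683 = (3011/15)² + 43683 = 9066121/225 + 43683 = 18894796/225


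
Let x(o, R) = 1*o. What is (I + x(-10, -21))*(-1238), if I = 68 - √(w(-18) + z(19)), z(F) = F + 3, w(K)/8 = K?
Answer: -71804 + 1238*I*√122 ≈ -71804.0 + 13674.0*I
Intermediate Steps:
w(K) = 8*K
z(F) = 3 + F
x(o, R) = o
I = 68 - I*√122 (I = 68 - √(8*(-18) + (3 + 19)) = 68 - √(-144 + 22) = 68 - √(-122) = 68 - I*√122 ≈ 68.0 - 11.045*I)
(I + x(-10, -21))*(-1238) = ((68 - I*√122) - 10)*(-1238) = (58 - I*√122)*(-1238) = -71804 + 1238*I*√122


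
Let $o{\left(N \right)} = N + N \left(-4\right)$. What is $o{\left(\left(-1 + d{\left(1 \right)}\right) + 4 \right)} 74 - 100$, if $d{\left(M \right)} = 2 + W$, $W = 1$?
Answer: $-1432$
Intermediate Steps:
$d{\left(M \right)} = 3$ ($d{\left(M \right)} = 2 + 1 = 3$)
$o{\left(N \right)} = - 3 N$ ($o{\left(N \right)} = N - 4 N = - 3 N$)
$o{\left(\left(-1 + d{\left(1 \right)}\right) + 4 \right)} 74 - 100 = - 3 \left(\left(-1 + 3\right) + 4\right) 74 - 100 = - 3 \left(2 + 4\right) 74 - 100 = \left(-3\right) 6 \cdot 74 - 100 = \left(-18\right) 74 - 100 = -1332 - 100 = -1432$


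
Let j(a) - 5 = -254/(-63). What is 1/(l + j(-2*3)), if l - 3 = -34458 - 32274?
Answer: -63/4203358 ≈ -1.4988e-5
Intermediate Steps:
j(a) = 569/63 (j(a) = 5 - 254/(-63) = 5 - 254*(-1/63) = 5 + 254/63 = 569/63)
l = -66729 (l = 3 + (-34458 - 32274) = 3 - 66732 = -66729)
1/(l + j(-2*3)) = 1/(-66729 + 569/63) = 1/(-4203358/63) = -63/4203358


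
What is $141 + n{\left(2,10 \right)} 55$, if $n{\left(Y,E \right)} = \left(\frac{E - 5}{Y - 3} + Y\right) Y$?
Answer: $-189$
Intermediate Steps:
$n{\left(Y,E \right)} = Y \left(Y + \frac{-5 + E}{-3 + Y}\right)$ ($n{\left(Y,E \right)} = \left(\frac{-5 + E}{-3 + Y} + Y\right) Y = \left(Y + \frac{-5 + E}{-3 + Y}\right) Y = Y \left(Y + \frac{-5 + E}{-3 + Y}\right)$)
$141 + n{\left(2,10 \right)} 55 = 141 + \frac{2 \left(-5 + 10 + 2^{2} - 6\right)}{-3 + 2} \cdot 55 = 141 + \frac{2 \left(-5 + 10 + 4 - 6\right)}{-1} \cdot 55 = 141 + 2 \left(-1\right) 3 \cdot 55 = 141 - 330 = -189$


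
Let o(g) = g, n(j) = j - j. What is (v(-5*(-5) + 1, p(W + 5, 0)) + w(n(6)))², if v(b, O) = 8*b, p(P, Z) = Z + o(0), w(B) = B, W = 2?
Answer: 43264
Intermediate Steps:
n(j) = 0
p(P, Z) = Z (p(P, Z) = Z + 0 = Z)
(v(-5*(-5) + 1, p(W + 5, 0)) + w(n(6)))² = (8*(-5*(-5) + 1) + 0)² = (8*(25 + 1) + 0)² = (8*26 + 0)² = (208 + 0)² = 208² = 43264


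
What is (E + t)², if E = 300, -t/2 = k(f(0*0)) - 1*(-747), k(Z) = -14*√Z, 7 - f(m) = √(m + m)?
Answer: 1431124 - 66864*√7 ≈ 1.2542e+6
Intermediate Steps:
f(m) = 7 - √2*√m (f(m) = 7 - √(m + m) = 7 - √(2*m) = 7 - √2*√m)
t = -1494 + 28*√7 (t = -2*(-14*√(7 - √2*√(0*0)) - 1*(-747)) = -2*(-14*√(7 - √2*√0) + 747) = -2*(-14*√(7 - 1*√2*0) + 747) = -2*(-14*√(7 + 0) + 747) = -2*(-14*√7 + 747) = -2*(747 - 14*√7) = -1494 + 28*√7 ≈ -1419.9)
(E + t)² = (300 + (-1494 + 28*√7))² = (-1194 + 28*√7)²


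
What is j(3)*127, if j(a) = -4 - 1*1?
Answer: -635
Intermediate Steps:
j(a) = -5 (j(a) = -4 - 1 = -5)
j(3)*127 = -5*127 = -635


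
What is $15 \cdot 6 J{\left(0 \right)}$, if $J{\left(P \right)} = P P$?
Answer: $0$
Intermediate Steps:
$J{\left(P \right)} = P^{2}$
$15 \cdot 6 J{\left(0 \right)} = 15 \cdot 6 \cdot 0^{2} = 90 \cdot 0 = 0$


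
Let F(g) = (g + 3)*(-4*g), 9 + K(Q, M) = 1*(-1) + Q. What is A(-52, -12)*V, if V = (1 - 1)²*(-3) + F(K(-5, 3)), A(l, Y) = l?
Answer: 37440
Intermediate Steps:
K(Q, M) = -10 + Q (K(Q, M) = -9 + (1*(-1) + Q) = -9 + (-1 + Q) = -10 + Q)
F(g) = -4*g*(3 + g) (F(g) = (3 + g)*(-4*g) = -4*g*(3 + g))
V = -720 (V = (1 - 1)²*(-3) - 4*(-10 - 5)*(3 + (-10 - 5)) = 0²*(-3) - 4*(-15)*(3 - 15) = 0*(-3) - 4*(-15)*(-12) = 0 - 720 = -720)
A(-52, -12)*V = -52*(-720) = 37440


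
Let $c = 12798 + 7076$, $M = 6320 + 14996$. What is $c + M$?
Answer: $41190$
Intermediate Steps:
$M = 21316$
$c = 19874$
$c + M = 19874 + 21316 = 41190$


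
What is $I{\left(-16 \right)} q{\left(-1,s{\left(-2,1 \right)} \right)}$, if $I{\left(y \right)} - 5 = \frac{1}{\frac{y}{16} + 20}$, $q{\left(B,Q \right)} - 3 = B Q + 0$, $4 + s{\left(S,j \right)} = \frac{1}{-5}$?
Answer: $\frac{3456}{95} \approx 36.379$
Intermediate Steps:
$s{\left(S,j \right)} = - \frac{21}{5}$ ($s{\left(S,j \right)} = -4 + \frac{1}{-5} = -4 - \frac{1}{5} = - \frac{21}{5}$)
$q{\left(B,Q \right)} = 3 + B Q$ ($q{\left(B,Q \right)} = 3 + \left(B Q + 0\right) = 3 + B Q$)
$I{\left(y \right)} = 5 + \frac{1}{20 + \frac{y}{16}}$ ($I{\left(y \right)} = 5 + \frac{1}{\frac{y}{16} + 20} = 5 + \frac{1}{20 + \frac{y}{16}}$)
$I{\left(-16 \right)} q{\left(-1,s{\left(-2,1 \right)} \right)} = \frac{1616 + 5 \left(-16\right)}{320 - 16} \left(3 - - \frac{21}{5}\right) = \frac{1616 - 80}{304} \left(3 + \frac{21}{5}\right) = \frac{1}{304} \cdot 1536 \cdot \frac{36}{5} = \frac{96}{19} \cdot \frac{36}{5} = \frac{3456}{95}$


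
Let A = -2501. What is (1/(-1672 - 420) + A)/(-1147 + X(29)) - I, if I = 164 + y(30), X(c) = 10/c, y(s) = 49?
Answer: -14665673091/69565276 ≈ -210.82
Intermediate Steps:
I = 213 (I = 164 + 49 = 213)
(1/(-1672 - 420) + A)/(-1147 + X(29)) - I = (1/(-1672 - 420) - 2501)/(-1147 + 10/29) - 1*213 = (1/(-2092) - 2501)/(-1147 + 10*(1/29)) - 213 = (-1/2092 - 2501)/(-1147 + 10/29) - 213 = -5232093/(2092*(-33253/29)) - 213 = -5232093/2092*(-29/33253) - 213 = 151730697/69565276 - 213 = -14665673091/69565276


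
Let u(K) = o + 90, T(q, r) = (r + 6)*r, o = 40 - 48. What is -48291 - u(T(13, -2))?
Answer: -48373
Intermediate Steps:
o = -8
T(q, r) = r*(6 + r) (T(q, r) = (6 + r)*r = r*(6 + r))
u(K) = 82 (u(K) = -8 + 90 = 82)
-48291 - u(T(13, -2)) = -48291 - 1*82 = -48291 - 82 = -48373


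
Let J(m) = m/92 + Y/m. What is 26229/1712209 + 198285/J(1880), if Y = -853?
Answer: 14680234495428249/1479316044029 ≈ 9923.7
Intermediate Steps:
J(m) = -853/m + m/92 (J(m) = m/92 - 853/m = -853/m + m/92)
26229/1712209 + 198285/J(1880) = 26229/1712209 + 198285/(-853/1880 + (1/92)*1880) = 26229*(1/1712209) + 198285/(-853*1/1880 + 470/23) = 26229/1712209 + 198285/(-853/1880 + 470/23) = 26229/1712209 + 198285/(863981/43240) = 26229/1712209 + 198285*(43240/863981) = 26229/1712209 + 8573843400/863981 = 14680234495428249/1479316044029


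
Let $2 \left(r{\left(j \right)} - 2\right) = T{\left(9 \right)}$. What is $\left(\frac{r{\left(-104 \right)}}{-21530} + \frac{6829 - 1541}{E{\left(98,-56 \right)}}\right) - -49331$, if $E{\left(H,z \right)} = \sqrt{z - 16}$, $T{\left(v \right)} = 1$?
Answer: $\frac{424838571}{8612} - \frac{1322 i \sqrt{2}}{3} \approx 49331.0 - 623.2 i$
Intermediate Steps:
$r{\left(j \right)} = \frac{5}{2}$ ($r{\left(j \right)} = 2 + \frac{1}{2} \cdot 1 = 2 + \frac{1}{2} = \frac{5}{2}$)
$E{\left(H,z \right)} = \sqrt{-16 + z}$
$\left(\frac{r{\left(-104 \right)}}{-21530} + \frac{6829 - 1541}{E{\left(98,-56 \right)}}\right) - -49331 = \left(\frac{5}{2 \left(-21530\right)} + \frac{6829 - 1541}{\sqrt{-16 - 56}}\right) - -49331 = \left(\frac{5}{2} \left(- \frac{1}{21530}\right) + \frac{5288}{\sqrt{-72}}\right) + 49331 = \left(- \frac{1}{8612} + \frac{5288}{6 i \sqrt{2}}\right) + 49331 = \left(- \frac{1}{8612} + 5288 \left(- \frac{i \sqrt{2}}{12}\right)\right) + 49331 = \left(- \frac{1}{8612} - \frac{1322 i \sqrt{2}}{3}\right) + 49331 = \frac{424838571}{8612} - \frac{1322 i \sqrt{2}}{3}$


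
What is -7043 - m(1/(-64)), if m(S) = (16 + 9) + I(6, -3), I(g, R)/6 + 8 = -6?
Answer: -6984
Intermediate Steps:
I(g, R) = -84 (I(g, R) = -48 + 6*(-6) = -48 - 36 = -84)
m(S) = -59 (m(S) = (16 + 9) - 84 = 25 - 84 = -59)
-7043 - m(1/(-64)) = -7043 - 1*(-59) = -7043 + 59 = -6984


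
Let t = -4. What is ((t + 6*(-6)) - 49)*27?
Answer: -2403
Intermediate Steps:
((t + 6*(-6)) - 49)*27 = ((-4 + 6*(-6)) - 49)*27 = ((-4 - 36) - 49)*27 = (-40 - 49)*27 = -89*27 = -2403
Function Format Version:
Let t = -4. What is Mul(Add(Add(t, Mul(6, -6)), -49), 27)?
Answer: -2403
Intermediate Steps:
Mul(Add(Add(t, Mul(6, -6)), -49), 27) = Mul(Add(Add(-4, Mul(6, -6)), -49), 27) = Mul(Add(Add(-4, -36), -49), 27) = Mul(Add(-40, -49), 27) = Mul(-89, 27) = -2403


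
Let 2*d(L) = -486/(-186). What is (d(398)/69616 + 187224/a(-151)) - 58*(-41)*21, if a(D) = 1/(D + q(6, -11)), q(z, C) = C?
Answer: -130695804427119/4316192 ≈ -3.0280e+7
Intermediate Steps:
d(L) = 81/62 (d(L) = (-486/(-186))/2 = (-486*(-1/186))/2 = (½)*(81/31) = 81/62)
a(D) = 1/(-11 + D) (a(D) = 1/(D - 11) = 1/(-11 + D))
(d(398)/69616 + 187224/a(-151)) - 58*(-41)*21 = ((81/62)/69616 + 187224/(1/(-11 - 151))) - 58*(-41)*21 = ((81/62)*(1/69616) + 187224/(1/(-162))) - (-2378)*21 = (81/4316192 + 187224/(-1/162)) - 1*(-49938) = (81/4316192 + 187224*(-162)) + 49938 = (81/4316192 - 30330288) + 49938 = -130911346423215/4316192 + 49938 = -130695804427119/4316192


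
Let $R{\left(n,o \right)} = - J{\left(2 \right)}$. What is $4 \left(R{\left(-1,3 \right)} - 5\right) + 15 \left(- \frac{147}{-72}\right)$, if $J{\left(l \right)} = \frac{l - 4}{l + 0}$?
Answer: $\frac{117}{8} \approx 14.625$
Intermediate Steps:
$J{\left(l \right)} = \frac{-4 + l}{l}$
$R{\left(n,o \right)} = 1$ ($R{\left(n,o \right)} = - \frac{-4 + 2}{2} = - \frac{-2}{2} = \left(-1\right) \left(-1\right) = 1$)
$4 \left(R{\left(-1,3 \right)} - 5\right) + 15 \left(- \frac{147}{-72}\right) = 4 \left(1 - 5\right) + 15 \left(- \frac{147}{-72}\right) = 4 \left(-4\right) + 15 \left(\left(-147\right) \left(- \frac{1}{72}\right)\right) = -16 + 15 \cdot \frac{49}{24} = -16 + \frac{245}{8} = \frac{117}{8}$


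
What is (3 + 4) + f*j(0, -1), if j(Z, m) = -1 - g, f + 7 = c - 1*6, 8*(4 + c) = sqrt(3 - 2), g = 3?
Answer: 149/2 ≈ 74.500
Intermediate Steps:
c = -31/8 (c = -4 + sqrt(3 - 2)/8 = -4 + sqrt(1)/8 = -4 + (1/8)*1 = -4 + 1/8 = -31/8 ≈ -3.8750)
f = -135/8 (f = -7 + (-31/8 - 1*6) = -7 + (-31/8 - 6) = -7 - 79/8 = -135/8 ≈ -16.875)
j(Z, m) = -4 (j(Z, m) = -1 - 1*3 = -1 - 3 = -4)
(3 + 4) + f*j(0, -1) = (3 + 4) - 135/8*(-4) = 7 + 135/2 = 149/2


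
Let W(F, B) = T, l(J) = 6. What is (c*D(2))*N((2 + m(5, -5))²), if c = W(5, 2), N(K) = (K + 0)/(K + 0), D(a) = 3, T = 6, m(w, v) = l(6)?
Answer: 18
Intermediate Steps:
m(w, v) = 6
W(F, B) = 6
N(K) = 1 (N(K) = K/K = 1)
c = 6
(c*D(2))*N((2 + m(5, -5))²) = (6*3)*1 = 18*1 = 18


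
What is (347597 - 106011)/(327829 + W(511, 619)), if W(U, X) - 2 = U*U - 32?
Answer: 120793/294460 ≈ 0.41022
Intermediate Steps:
W(U, X) = -30 + U² (W(U, X) = 2 + (U*U - 32) = 2 + (U² - 32) = 2 + (-32 + U²) = -30 + U²)
(347597 - 106011)/(327829 + W(511, 619)) = (347597 - 106011)/(327829 + (-30 + 511²)) = 241586/(327829 + (-30 + 261121)) = 241586/(327829 + 261091) = 241586/588920 = 241586*(1/588920) = 120793/294460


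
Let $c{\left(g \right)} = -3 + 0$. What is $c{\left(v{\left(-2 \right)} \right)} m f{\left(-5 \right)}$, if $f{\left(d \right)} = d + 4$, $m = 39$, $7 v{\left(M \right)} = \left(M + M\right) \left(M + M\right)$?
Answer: $117$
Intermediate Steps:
$v{\left(M \right)} = \frac{4 M^{2}}{7}$ ($v{\left(M \right)} = \frac{\left(M + M\right) \left(M + M\right)}{7} = \frac{2 M 2 M}{7} = \frac{4 M^{2}}{7}$)
$c{\left(g \right)} = -3$
$f{\left(d \right)} = 4 + d$
$c{\left(v{\left(-2 \right)} \right)} m f{\left(-5 \right)} = \left(-3\right) 39 \left(4 - 5\right) = \left(-117\right) \left(-1\right) = 117$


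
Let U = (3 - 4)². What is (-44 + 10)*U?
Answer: -34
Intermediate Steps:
U = 1 (U = (-1)² = 1)
(-44 + 10)*U = (-44 + 10)*1 = -34*1 = -34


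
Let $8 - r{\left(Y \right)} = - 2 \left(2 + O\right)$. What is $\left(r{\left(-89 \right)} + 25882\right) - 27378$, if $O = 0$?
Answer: $-1484$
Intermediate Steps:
$r{\left(Y \right)} = 12$ ($r{\left(Y \right)} = 8 - - 2 \left(2 + 0\right) = 8 - \left(-2\right) 2 = 8 - -4 = 8 + 4 = 12$)
$\left(r{\left(-89 \right)} + 25882\right) - 27378 = \left(12 + 25882\right) - 27378 = 25894 - 27378 = -1484$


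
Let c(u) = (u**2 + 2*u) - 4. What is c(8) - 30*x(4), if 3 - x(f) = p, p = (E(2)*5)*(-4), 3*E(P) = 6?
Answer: -1214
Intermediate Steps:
c(u) = -4 + u**2 + 2*u
E(P) = 2 (E(P) = (1/3)*6 = 2)
p = -40 (p = (2*5)*(-4) = 10*(-4) = -40)
x(f) = 43 (x(f) = 3 - 1*(-40) = 3 + 40 = 43)
c(8) - 30*x(4) = (-4 + 8**2 + 2*8) - 30*43 = (-4 + 64 + 16) - 1290 = 76 - 1290 = -1214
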